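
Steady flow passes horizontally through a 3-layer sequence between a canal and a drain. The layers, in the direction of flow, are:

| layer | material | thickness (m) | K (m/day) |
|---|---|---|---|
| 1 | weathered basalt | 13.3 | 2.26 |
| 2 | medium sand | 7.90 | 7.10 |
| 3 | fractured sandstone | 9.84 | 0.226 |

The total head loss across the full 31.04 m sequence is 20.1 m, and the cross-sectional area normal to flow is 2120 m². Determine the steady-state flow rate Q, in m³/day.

Flow is perpendicular to layering, so the layers act in series and the equivalent K is the thickness-weighted harmonic mean.
Total thickness L = 13.3 + 7.90 + 9.84 = 31.04 m.
Σ(b_i/K_i) = 13.3/2.26 + 7.90/7.10 + 9.84/0.226 = 50.54 d.
K_eq = L / Σ(b_i/K_i) = 31.04 / 50.54 = 0.6142 m/day.
Q = K_eq · A · (Δh/L) = 0.6142 × 2120 × (20.1/31.04) = 843.2 m³/day.

843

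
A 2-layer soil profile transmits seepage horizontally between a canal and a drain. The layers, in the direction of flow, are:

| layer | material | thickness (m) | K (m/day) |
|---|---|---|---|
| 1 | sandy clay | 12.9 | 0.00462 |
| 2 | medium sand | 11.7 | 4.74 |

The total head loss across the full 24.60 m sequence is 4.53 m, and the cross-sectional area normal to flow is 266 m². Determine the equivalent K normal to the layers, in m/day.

0.00880

Flow is perpendicular to layering, so the layers act in series and the equivalent K is the thickness-weighted harmonic mean.
Total thickness L = 12.9 + 11.7 = 24.60 m.
Σ(b_i/K_i) = 12.9/0.00462 + 11.7/4.74 = 2795 d.
K_eq = L / Σ(b_i/K_i) = 24.60 / 2795 = 0.008802 m/day.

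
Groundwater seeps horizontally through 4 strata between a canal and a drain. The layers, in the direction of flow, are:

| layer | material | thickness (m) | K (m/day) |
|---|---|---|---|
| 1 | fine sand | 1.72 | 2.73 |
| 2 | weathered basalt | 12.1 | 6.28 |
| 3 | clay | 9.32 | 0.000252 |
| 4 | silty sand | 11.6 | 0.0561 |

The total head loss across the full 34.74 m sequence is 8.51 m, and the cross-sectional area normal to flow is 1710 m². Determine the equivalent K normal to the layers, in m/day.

Flow is perpendicular to layering, so the layers act in series and the equivalent K is the thickness-weighted harmonic mean.
Total thickness L = 1.72 + 12.1 + 9.32 + 11.6 = 34.74 m.
Σ(b_i/K_i) = 1.72/2.73 + 12.1/6.28 + 9.32/0.000252 + 11.6/0.0561 = 37193 d.
K_eq = L / Σ(b_i/K_i) = 34.74 / 37193 = 0.0009340 m/day.

0.000934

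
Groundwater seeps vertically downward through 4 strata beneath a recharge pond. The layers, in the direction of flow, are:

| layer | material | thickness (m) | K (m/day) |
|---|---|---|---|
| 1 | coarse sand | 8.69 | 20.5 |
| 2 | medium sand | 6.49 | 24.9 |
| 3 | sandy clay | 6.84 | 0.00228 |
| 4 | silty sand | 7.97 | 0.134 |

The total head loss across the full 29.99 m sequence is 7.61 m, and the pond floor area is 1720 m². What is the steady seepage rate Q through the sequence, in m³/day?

Flow is perpendicular to layering, so the layers act in series and the equivalent K is the thickness-weighted harmonic mean.
Total thickness L = 8.69 + 6.49 + 6.84 + 7.97 = 29.99 m.
Σ(b_i/K_i) = 8.69/20.5 + 6.49/24.9 + 6.84/0.00228 + 7.97/0.134 = 3060 d.
K_eq = L / Σ(b_i/K_i) = 29.99 / 3060 = 0.009800 m/day.
Q = K_eq · A · (Δh/L) = 0.009800 × 1720 × (7.61/29.99) = 4.277 m³/day.

4.28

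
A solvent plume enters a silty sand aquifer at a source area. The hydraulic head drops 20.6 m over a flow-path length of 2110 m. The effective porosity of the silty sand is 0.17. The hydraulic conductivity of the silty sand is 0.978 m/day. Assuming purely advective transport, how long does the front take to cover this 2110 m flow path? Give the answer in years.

103

Hydraulic gradient i = Δh / L = 20.6 / 2110 = 0.009763.
Darcy flux q = K · i = 0.9780 × 0.009763 = 0.009548 m/day.
Seepage velocity v = q / n_e = 0.009548 / 0.17 = 0.05617 m/day.
Travel time t = L / v = 2110 / 0.05617 = 37567 days = 102.9 years.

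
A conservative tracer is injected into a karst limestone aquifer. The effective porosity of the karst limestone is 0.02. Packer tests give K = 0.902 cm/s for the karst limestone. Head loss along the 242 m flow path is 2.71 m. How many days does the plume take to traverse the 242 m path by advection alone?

Convert K: 0.902 cm/s × 864 = 779.3 m/day.
Hydraulic gradient i = Δh / L = 2.71 / 242 = 0.01120.
Darcy flux q = K · i = 779.3 × 0.01120 = 8.727 m/day.
Seepage velocity v = q / n_e = 8.727 / 0.02 = 436.4 m/day.
Travel time t = L / v = 242 / 436.4 = 0.5546 days.

0.555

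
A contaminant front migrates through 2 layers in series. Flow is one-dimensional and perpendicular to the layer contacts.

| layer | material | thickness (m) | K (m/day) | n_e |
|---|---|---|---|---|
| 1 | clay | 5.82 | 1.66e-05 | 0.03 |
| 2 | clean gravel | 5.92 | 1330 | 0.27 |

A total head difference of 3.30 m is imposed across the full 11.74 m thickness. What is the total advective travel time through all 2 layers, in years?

516

With flow normal to the layers, continuity requires the same specific discharge q through every layer.
Σ(b_i/K_i) = 5.82/1.66e-05 + 5.92/1330 = 3.506e+05 d.
q = Δh / Σ(b_i/K_i) = 3.30 / 3.506e+05 = 9.412e-06 m/day.
In each layer the seepage velocity is v_i = q/n_i, so the layer transit time is t_i = b_i·n_i / q:
  layer 1 (clay): t_1 = 5.82 × 0.03 / 9.412e-06 = 18550 d
  layer 2 (clean gravel): t_2 = 5.92 × 0.27 / 9.412e-06 = 1.698e+05 d
Total t = Σ t_i = 1.884e+05 days = 515.7 years.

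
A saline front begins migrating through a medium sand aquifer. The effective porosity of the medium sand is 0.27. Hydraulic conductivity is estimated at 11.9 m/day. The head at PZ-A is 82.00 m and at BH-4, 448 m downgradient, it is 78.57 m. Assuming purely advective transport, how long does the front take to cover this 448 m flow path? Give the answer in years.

Hydraulic gradient i = (82.00 − 78.57) / 448 = 3.43 / 448 = 0.007656.
Darcy flux q = K · i = 11.90 × 0.007656 = 0.09111 m/day.
Seepage velocity v = q / n_e = 0.09111 / 0.27 = 0.3374 m/day.
Travel time t = L / v = 448 / 0.3374 = 1328 days = 3.635 years.

3.63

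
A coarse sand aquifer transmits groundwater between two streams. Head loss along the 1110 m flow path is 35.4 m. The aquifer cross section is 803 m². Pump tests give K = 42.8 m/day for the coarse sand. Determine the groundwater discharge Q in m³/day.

1100

Hydraulic gradient i = Δh / L = 35.4 / 1110 = 0.03189.
Darcy's law: Q = K · A · i = 42.80 × 803.0 × 0.03189 = 1096 m³/day.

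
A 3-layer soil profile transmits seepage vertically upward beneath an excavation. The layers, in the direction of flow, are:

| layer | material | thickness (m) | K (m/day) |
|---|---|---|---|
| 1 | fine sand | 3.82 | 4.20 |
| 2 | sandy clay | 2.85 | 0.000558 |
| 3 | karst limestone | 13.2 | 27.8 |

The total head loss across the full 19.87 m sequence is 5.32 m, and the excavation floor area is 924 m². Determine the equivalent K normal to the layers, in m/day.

0.00389

Flow is perpendicular to layering, so the layers act in series and the equivalent K is the thickness-weighted harmonic mean.
Total thickness L = 3.82 + 2.85 + 13.2 = 19.87 m.
Σ(b_i/K_i) = 3.82/4.20 + 2.85/0.000558 + 13.2/27.8 = 5109 d.
K_eq = L / Σ(b_i/K_i) = 19.87 / 5109 = 0.003889 m/day.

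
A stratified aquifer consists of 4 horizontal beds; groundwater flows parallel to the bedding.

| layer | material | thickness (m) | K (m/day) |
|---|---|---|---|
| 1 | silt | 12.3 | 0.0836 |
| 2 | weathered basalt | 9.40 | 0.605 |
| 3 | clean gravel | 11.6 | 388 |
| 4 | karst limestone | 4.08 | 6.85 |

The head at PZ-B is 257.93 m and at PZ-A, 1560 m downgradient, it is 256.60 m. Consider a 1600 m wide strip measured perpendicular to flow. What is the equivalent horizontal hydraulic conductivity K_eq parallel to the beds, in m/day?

Flow is parallel to layering, so each bed carries its own Darcy discharge and the transmissivities add.
Σ(K_i·b_i) = 0.0836×12.3 + 0.605×9.40 + 388×11.6 + 6.85×4.08 = 4535 m²/day.
Total thickness b = 37.38 m, so K_eq = Σ(K_i·b_i)/b = 121.3 m/day.

121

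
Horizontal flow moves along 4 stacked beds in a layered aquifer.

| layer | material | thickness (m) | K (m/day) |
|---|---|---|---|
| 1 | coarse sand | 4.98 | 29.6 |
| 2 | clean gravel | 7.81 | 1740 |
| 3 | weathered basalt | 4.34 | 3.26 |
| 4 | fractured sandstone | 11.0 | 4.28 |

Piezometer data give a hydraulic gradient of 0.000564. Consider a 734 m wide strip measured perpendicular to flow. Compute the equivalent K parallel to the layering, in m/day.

491

Flow is parallel to layering, so each bed carries its own Darcy discharge and the transmissivities add.
Σ(K_i·b_i) = 29.6×4.98 + 1740×7.81 + 3.26×4.34 + 4.28×11.0 = 13798 m²/day.
Total thickness b = 28.13 m, so K_eq = Σ(K_i·b_i)/b = 490.5 m/day.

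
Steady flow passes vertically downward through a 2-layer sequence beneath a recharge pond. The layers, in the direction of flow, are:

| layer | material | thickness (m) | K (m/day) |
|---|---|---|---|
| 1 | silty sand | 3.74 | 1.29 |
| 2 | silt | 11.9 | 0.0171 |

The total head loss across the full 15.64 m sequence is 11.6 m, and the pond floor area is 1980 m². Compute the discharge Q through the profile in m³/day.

Flow is perpendicular to layering, so the layers act in series and the equivalent K is the thickness-weighted harmonic mean.
Total thickness L = 3.74 + 11.9 = 15.64 m.
Σ(b_i/K_i) = 3.74/1.29 + 11.9/0.0171 = 698.8 d.
K_eq = L / Σ(b_i/K_i) = 15.64 / 698.8 = 0.02238 m/day.
Q = K_eq · A · (Δh/L) = 0.02238 × 1980 × (11.6/15.64) = 32.87 m³/day.

32.9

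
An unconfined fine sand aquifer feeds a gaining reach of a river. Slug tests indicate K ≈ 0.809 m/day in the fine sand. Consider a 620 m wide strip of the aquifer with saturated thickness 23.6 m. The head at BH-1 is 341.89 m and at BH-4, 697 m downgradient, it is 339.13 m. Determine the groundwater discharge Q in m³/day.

46.9

Cross-sectional area A = 620 × 23.6 = 14632 m².
Hydraulic gradient i = (341.89 − 339.13) / 697 = 2.76 / 697 = 0.003960.
Darcy's law: Q = K · A · i = 0.8090 × 14632 × 0.003960 = 46.87 m³/day.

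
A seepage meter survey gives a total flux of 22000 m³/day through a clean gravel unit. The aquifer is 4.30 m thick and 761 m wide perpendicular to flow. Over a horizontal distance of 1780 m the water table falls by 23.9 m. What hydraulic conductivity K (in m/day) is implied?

501

Cross-sectional area A = 761 × 4.30 = 3272 m².
Hydraulic gradient i = Δh / L = 23.9 / 1780 = 0.01343.
From Q = K·A·i, K = Q / (A·i) = 22000 / (3272 × 0.01343) = 500.7 m/day.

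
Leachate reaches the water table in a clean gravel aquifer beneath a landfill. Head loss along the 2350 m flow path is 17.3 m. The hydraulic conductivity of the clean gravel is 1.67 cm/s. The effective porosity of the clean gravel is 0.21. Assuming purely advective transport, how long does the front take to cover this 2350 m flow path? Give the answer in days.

46.5

Convert K: 1.67 cm/s × 864 = 1443 m/day.
Hydraulic gradient i = Δh / L = 17.3 / 2350 = 0.007362.
Darcy flux q = K · i = 1443 × 0.007362 = 10.62 m/day.
Seepage velocity v = q / n_e = 10.62 / 0.21 = 50.58 m/day.
Travel time t = L / v = 2350 / 50.58 = 46.46 days.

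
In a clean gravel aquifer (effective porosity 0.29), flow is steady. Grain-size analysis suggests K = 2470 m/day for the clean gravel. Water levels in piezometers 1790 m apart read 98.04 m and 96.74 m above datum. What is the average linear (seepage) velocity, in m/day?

Hydraulic gradient i = (98.04 − 96.74) / 1790 = 1.3 / 1790 = 0.0007263.
Darcy flux q = K · i = 2470 × 0.0007263 = 1.794 m/day.
Seepage velocity v = q / n_e = 1.794 / 0.29 = 6.186 m/day.

6.19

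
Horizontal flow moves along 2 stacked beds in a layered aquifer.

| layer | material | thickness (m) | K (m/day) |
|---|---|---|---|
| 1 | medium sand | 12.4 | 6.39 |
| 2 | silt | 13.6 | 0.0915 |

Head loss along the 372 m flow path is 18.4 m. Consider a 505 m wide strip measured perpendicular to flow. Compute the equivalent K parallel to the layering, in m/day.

3.10

Flow is parallel to layering, so each bed carries its own Darcy discharge and the transmissivities add.
Σ(K_i·b_i) = 6.39×12.4 + 0.0915×13.6 = 80.48 m²/day.
Total thickness b = 26.00 m, so K_eq = Σ(K_i·b_i)/b = 3.095 m/day.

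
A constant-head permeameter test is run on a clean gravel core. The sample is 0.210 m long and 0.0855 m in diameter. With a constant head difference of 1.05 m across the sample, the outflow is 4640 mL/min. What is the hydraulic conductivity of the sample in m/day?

Cross-sectional area A = π·(d/2)² = π × (0.0855/2)² = 0.005741 m².
Convert discharge: 4640 mL/min = 7.733e-05 m³/s.
Darcy's law rearranged: K = Q·L / (A·Δh) = 7.733e-05 × 0.210 / (0.005741 × 1.05) = 0.002694 m/s = 232.7 m/day.

233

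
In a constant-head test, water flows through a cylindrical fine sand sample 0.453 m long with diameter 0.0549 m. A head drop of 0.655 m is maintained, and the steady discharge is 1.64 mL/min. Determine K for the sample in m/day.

0.690

Cross-sectional area A = π·(d/2)² = π × (0.0549/2)² = 0.002367 m².
Convert discharge: 1.64 mL/min = 2.733e-08 m³/s.
Darcy's law rearranged: K = Q·L / (A·Δh) = 2.733e-08 × 0.453 / (0.002367 × 0.655) = 7.986e-06 m/s = 0.6900 m/day.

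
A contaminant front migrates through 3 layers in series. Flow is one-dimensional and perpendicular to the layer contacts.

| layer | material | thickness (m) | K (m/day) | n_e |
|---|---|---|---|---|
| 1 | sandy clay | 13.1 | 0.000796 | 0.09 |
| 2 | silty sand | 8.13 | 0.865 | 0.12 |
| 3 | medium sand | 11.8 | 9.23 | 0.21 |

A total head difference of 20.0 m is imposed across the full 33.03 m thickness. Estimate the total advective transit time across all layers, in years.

With flow normal to the layers, continuity requires the same specific discharge q through every layer.
Σ(b_i/K_i) = 13.1/0.000796 + 8.13/0.865 + 11.8/9.23 = 16468 d.
q = Δh / Σ(b_i/K_i) = 20.0 / 16468 = 0.001214 m/day.
In each layer the seepage velocity is v_i = q/n_i, so the layer transit time is t_i = b_i·n_i / q:
  layer 1 (sandy clay): t_1 = 13.1 × 0.09 / 0.001214 = 970.8 d
  layer 2 (silty sand): t_2 = 8.13 × 0.12 / 0.001214 = 803.3 d
  layer 3 (medium sand): t_3 = 11.8 × 0.21 / 0.001214 = 2040 d
Total t = Σ t_i = 3814 days = 10.44 years.

10.4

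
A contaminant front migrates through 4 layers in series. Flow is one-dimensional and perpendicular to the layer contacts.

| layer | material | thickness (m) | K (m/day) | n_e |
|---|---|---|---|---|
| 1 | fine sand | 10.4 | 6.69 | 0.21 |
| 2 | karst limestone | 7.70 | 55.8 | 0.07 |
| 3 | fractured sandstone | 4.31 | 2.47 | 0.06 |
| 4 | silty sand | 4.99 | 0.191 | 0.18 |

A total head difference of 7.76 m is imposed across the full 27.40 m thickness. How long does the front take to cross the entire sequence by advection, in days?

With flow normal to the layers, continuity requires the same specific discharge q through every layer.
Σ(b_i/K_i) = 10.4/6.69 + 7.70/55.8 + 4.31/2.47 + 4.99/0.191 = 29.56 d.
q = Δh / Σ(b_i/K_i) = 7.76 / 29.56 = 0.2625 m/day.
In each layer the seepage velocity is v_i = q/n_i, so the layer transit time is t_i = b_i·n_i / q:
  layer 1 (fine sand): t_1 = 10.4 × 0.21 / 0.2625 = 8.320 d
  layer 2 (karst limestone): t_2 = 7.70 × 0.07 / 0.2625 = 2.053 d
  layer 3 (fractured sandstone): t_3 = 4.31 × 0.06 / 0.2625 = 0.9852 d
  layer 4 (silty sand): t_4 = 4.99 × 0.18 / 0.2625 = 3.422 d
Total t = Σ t_i = 14.78 days.

14.8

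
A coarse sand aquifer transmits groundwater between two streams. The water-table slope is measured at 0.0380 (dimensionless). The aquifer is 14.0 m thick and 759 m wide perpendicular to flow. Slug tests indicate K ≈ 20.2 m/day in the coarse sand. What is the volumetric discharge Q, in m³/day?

8160

Cross-sectional area A = 759 × 14.0 = 10626 m².
Hydraulic gradient i = 0.0380.
Darcy's law: Q = K · A · i = 20.20 × 10626 × 0.03800 = 8157 m³/day.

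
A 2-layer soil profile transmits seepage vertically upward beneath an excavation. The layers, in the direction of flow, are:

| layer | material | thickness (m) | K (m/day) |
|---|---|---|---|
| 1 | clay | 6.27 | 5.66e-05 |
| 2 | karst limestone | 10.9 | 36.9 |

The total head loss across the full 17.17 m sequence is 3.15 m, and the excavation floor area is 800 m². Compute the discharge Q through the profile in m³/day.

0.0227

Flow is perpendicular to layering, so the layers act in series and the equivalent K is the thickness-weighted harmonic mean.
Total thickness L = 6.27 + 10.9 = 17.17 m.
Σ(b_i/K_i) = 6.27/5.66e-05 + 10.9/36.9 = 1.108e+05 d.
K_eq = L / Σ(b_i/K_i) = 17.17 / 1.108e+05 = 0.0001550 m/day.
Q = K_eq · A · (Δh/L) = 0.0001550 × 800 × (3.15/17.17) = 0.02275 m³/day.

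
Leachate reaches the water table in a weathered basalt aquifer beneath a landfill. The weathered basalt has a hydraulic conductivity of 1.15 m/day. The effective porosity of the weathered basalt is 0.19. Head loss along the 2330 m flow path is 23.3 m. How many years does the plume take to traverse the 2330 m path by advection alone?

105

Hydraulic gradient i = Δh / L = 23.3 / 2330 = 0.01000.
Darcy flux q = K · i = 1.150 × 0.01000 = 0.01150 m/day.
Seepage velocity v = q / n_e = 0.01150 / 0.19 = 0.06053 m/day.
Travel time t = L / v = 2330 / 0.06053 = 38496 days = 105.4 years.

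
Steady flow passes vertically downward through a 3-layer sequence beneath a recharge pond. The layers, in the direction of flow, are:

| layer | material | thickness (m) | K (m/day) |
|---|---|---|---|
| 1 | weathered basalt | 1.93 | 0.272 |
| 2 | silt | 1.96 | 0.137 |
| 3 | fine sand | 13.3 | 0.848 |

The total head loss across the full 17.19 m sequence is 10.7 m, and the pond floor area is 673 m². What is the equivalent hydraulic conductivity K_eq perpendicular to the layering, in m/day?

0.464

Flow is perpendicular to layering, so the layers act in series and the equivalent K is the thickness-weighted harmonic mean.
Total thickness L = 1.93 + 1.96 + 13.3 = 17.19 m.
Σ(b_i/K_i) = 1.93/0.272 + 1.96/0.137 + 13.3/0.848 = 37.09 d.
K_eq = L / Σ(b_i/K_i) = 17.19 / 37.09 = 0.4635 m/day.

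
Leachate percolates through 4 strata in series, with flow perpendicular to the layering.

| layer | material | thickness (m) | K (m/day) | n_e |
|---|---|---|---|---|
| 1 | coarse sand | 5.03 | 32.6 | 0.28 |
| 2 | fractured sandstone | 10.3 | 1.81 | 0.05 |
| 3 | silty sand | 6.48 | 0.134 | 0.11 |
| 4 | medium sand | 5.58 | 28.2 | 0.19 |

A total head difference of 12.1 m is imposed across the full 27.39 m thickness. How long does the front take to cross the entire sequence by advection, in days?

16.6

With flow normal to the layers, continuity requires the same specific discharge q through every layer.
Σ(b_i/K_i) = 5.03/32.6 + 10.3/1.81 + 6.48/0.134 + 5.58/28.2 = 54.40 d.
q = Δh / Σ(b_i/K_i) = 12.1 / 54.40 = 0.2224 m/day.
In each layer the seepage velocity is v_i = q/n_i, so the layer transit time is t_i = b_i·n_i / q:
  layer 1 (coarse sand): t_1 = 5.03 × 0.28 / 0.2224 = 6.332 d
  layer 2 (fractured sandstone): t_2 = 10.3 × 0.05 / 0.2224 = 2.315 d
  layer 3 (silty sand): t_3 = 6.48 × 0.11 / 0.2224 = 3.205 d
  layer 4 (medium sand): t_4 = 5.58 × 0.19 / 0.2224 = 4.767 d
Total t = Σ t_i = 16.62 days.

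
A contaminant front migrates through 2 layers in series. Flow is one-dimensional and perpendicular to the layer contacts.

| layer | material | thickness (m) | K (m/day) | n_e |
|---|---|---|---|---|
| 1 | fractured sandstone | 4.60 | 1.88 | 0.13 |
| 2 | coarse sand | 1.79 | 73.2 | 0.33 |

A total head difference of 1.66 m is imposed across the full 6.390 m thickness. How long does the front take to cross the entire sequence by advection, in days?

1.77

With flow normal to the layers, continuity requires the same specific discharge q through every layer.
Σ(b_i/K_i) = 4.60/1.88 + 1.79/73.2 = 2.471 d.
q = Δh / Σ(b_i/K_i) = 1.66 / 2.471 = 0.6717 m/day.
In each layer the seepage velocity is v_i = q/n_i, so the layer transit time is t_i = b_i·n_i / q:
  layer 1 (fractured sandstone): t_1 = 4.60 × 0.13 / 0.6717 = 0.8902 d
  layer 2 (coarse sand): t_2 = 1.79 × 0.33 / 0.6717 = 0.8794 d
Total t = Σ t_i = 1.770 days.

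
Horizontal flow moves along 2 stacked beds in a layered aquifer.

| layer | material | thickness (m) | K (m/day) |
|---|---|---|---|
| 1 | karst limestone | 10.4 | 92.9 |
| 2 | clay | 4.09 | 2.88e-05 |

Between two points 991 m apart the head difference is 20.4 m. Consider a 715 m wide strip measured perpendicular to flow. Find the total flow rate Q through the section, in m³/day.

14200

Flow is parallel to layering, so each bed carries its own Darcy discharge and the transmissivities add.
Σ(K_i·b_i) = 92.9×10.4 + 2.88e-05×4.09 = 966.2 m²/day.
Hydraulic gradient i = Δh / L = 20.4 / 991 = 0.02059.
Q = Σ(K_i·b_i) · W · i = 966.2 × 715 × 0.02059 = 14220 m³/day.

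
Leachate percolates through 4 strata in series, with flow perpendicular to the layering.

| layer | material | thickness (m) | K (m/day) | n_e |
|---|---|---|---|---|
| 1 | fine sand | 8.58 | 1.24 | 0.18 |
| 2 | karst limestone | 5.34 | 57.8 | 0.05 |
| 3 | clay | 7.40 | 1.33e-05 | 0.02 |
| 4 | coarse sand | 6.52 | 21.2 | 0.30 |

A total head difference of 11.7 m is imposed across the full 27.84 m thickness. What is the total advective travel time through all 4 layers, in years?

With flow normal to the layers, continuity requires the same specific discharge q through every layer.
Σ(b_i/K_i) = 8.58/1.24 + 5.34/57.8 + 7.40/1.33e-05 + 6.52/21.2 = 5.564e+05 d.
q = Δh / Σ(b_i/K_i) = 11.7 / 5.564e+05 = 2.103e-05 m/day.
In each layer the seepage velocity is v_i = q/n_i, so the layer transit time is t_i = b_i·n_i / q:
  layer 1 (fine sand): t_1 = 8.58 × 0.18 / 2.103e-05 = 73445 d
  layer 2 (karst limestone): t_2 = 5.34 × 0.05 / 2.103e-05 = 12697 d
  layer 3 (clay): t_3 = 7.40 × 0.02 / 2.103e-05 = 7038 d
  layer 4 (coarse sand): t_4 = 6.52 × 0.30 / 2.103e-05 = 93018 d
Total t = Σ t_i = 1.862e+05 days = 509.8 years.

510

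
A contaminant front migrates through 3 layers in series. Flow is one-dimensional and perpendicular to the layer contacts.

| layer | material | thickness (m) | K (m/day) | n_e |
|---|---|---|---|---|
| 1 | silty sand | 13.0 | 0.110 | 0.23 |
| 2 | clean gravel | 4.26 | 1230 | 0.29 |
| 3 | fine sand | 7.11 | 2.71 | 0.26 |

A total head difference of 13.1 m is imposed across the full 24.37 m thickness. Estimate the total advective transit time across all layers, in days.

With flow normal to the layers, continuity requires the same specific discharge q through every layer.
Σ(b_i/K_i) = 13.0/0.110 + 4.26/1230 + 7.11/2.71 = 120.8 d.
q = Δh / Σ(b_i/K_i) = 13.1 / 120.8 = 0.1084 m/day.
In each layer the seepage velocity is v_i = q/n_i, so the layer transit time is t_i = b_i·n_i / q:
  layer 1 (silty sand): t_1 = 13.0 × 0.23 / 0.1084 = 27.57 d
  layer 2 (clean gravel): t_2 = 4.26 × 0.29 / 0.1084 = 11.39 d
  layer 3 (fine sand): t_3 = 7.11 × 0.26 / 0.1084 = 17.05 d
Total t = Σ t_i = 56.01 days.

56.0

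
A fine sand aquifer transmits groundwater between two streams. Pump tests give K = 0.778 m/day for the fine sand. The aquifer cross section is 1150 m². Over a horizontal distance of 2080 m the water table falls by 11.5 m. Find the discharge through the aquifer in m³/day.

4.95

Hydraulic gradient i = Δh / L = 11.5 / 2080 = 0.005529.
Darcy's law: Q = K · A · i = 0.7780 × 1150 × 0.005529 = 4.947 m³/day.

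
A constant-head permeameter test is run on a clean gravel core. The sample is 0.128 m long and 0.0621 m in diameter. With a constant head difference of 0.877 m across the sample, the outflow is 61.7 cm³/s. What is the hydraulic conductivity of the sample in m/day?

Cross-sectional area A = π·(d/2)² = π × (0.0621/2)² = 0.003029 m².
Convert discharge: 61.7 cm³/s = 6.170e-05 m³/s.
Darcy's law rearranged: K = Q·L / (A·Δh) = 6.170e-05 × 0.128 / (0.003029 × 0.877) = 0.002973 m/s = 256.9 m/day.

257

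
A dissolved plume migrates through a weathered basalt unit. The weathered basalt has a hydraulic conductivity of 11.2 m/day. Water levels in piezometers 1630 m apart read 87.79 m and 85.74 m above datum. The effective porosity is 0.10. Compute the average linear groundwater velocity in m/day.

Hydraulic gradient i = (87.79 − 85.74) / 1630 = 2.05 / 1630 = 0.001258.
Darcy flux q = K · i = 11.20 × 0.001258 = 0.01409 m/day.
Seepage velocity v = q / n_e = 0.01409 / 0.10 = 0.1409 m/day.

0.141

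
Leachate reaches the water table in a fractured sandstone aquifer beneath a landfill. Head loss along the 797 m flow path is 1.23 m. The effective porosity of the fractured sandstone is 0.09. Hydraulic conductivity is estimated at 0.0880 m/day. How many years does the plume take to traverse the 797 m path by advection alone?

Hydraulic gradient i = Δh / L = 1.23 / 797 = 0.001543.
Darcy flux q = K · i = 0.08800 × 0.001543 = 0.0001358 m/day.
Seepage velocity v = q / n_e = 0.0001358 / 0.09 = 0.001509 m/day.
Travel time t = L / v = 797 / 0.001509 = 5.282e+05 days = 1446 years.

1450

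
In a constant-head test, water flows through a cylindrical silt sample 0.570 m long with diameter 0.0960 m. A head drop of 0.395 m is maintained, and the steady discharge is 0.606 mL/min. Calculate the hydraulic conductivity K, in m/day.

0.174

Cross-sectional area A = π·(d/2)² = π × (0.0960/2)² = 0.007238 m².
Convert discharge: 0.606 mL/min = 1.010e-08 m³/s.
Darcy's law rearranged: K = Q·L / (A·Δh) = 1.010e-08 × 0.570 / (0.007238 × 0.395) = 2.014e-06 m/s = 0.1740 m/day.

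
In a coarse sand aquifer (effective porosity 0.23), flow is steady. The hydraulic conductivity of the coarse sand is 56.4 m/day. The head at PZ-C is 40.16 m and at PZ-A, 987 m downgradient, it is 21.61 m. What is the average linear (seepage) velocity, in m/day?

4.61

Hydraulic gradient i = (40.16 − 21.61) / 987 = 18.55 / 987 = 0.01879.
Darcy flux q = K · i = 56.40 × 0.01879 = 1.060 m/day.
Seepage velocity v = q / n_e = 1.060 / 0.23 = 4.609 m/day.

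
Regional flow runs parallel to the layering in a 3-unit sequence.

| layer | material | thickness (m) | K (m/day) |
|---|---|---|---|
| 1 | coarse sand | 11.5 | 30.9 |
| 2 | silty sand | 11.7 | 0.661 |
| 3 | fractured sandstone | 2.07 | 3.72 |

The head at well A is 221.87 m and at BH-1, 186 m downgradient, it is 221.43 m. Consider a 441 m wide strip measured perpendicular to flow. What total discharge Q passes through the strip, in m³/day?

Flow is parallel to layering, so each bed carries its own Darcy discharge and the transmissivities add.
Σ(K_i·b_i) = 30.9×11.5 + 0.661×11.7 + 3.72×2.07 = 370.8 m²/day.
Hydraulic gradient i = (221.87 − 221.43) / 186 = 0.44 / 186 = 0.002366.
Q = Σ(K_i·b_i) · W · i = 370.8 × 441 × 0.002366 = 386.8 m³/day.

387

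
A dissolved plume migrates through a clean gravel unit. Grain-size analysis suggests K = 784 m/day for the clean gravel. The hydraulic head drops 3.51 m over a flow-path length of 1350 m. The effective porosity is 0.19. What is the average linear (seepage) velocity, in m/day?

Hydraulic gradient i = Δh / L = 3.51 / 1350 = 0.002600.
Darcy flux q = K · i = 784.0 × 0.002600 = 2.038 m/day.
Seepage velocity v = q / n_e = 2.038 / 0.19 = 10.73 m/day.

10.7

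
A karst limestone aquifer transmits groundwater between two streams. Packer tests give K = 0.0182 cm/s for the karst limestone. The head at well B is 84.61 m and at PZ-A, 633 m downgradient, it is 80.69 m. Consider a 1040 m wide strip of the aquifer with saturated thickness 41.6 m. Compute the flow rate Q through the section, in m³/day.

4210

Convert K: 0.0182 cm/s × 864 = 15.72 m/day.
Cross-sectional area A = 1040 × 41.6 = 43264 m².
Hydraulic gradient i = (84.61 − 80.69) / 633 = 3.92 / 633 = 0.006193.
Darcy's law: Q = K · A · i = 15.72 × 43264 × 0.006193 = 4213 m³/day.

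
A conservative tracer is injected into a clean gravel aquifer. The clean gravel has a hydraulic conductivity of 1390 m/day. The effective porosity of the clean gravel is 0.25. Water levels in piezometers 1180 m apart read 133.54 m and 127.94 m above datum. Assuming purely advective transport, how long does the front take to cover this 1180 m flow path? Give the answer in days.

Hydraulic gradient i = (133.54 − 127.94) / 1180 = 5.6 / 1180 = 0.004746.
Darcy flux q = K · i = 1390 × 0.004746 = 6.597 m/day.
Seepage velocity v = q / n_e = 6.597 / 0.25 = 26.39 m/day.
Travel time t = L / v = 1180 / 26.39 = 44.72 days.

44.7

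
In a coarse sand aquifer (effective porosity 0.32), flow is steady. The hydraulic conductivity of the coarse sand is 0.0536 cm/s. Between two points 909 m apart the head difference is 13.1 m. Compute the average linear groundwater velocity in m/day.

2.09

Convert K: 0.0536 cm/s × 864 = 46.31 m/day.
Hydraulic gradient i = Δh / L = 13.1 / 909 = 0.01441.
Darcy flux q = K · i = 46.31 × 0.01441 = 0.6674 m/day.
Seepage velocity v = q / n_e = 0.6674 / 0.32 = 2.086 m/day.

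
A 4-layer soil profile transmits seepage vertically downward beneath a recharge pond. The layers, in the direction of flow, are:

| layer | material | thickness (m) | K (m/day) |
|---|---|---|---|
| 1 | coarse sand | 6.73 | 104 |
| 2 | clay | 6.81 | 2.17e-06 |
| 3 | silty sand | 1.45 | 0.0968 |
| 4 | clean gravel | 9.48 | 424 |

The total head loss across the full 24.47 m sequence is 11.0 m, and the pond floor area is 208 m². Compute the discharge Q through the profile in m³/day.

0.000729

Flow is perpendicular to layering, so the layers act in series and the equivalent K is the thickness-weighted harmonic mean.
Total thickness L = 6.73 + 6.81 + 1.45 + 9.48 = 24.47 m.
Σ(b_i/K_i) = 6.73/104 + 6.81/2.17e-06 + 1.45/0.0968 + 9.48/424 = 3.138e+06 d.
K_eq = L / Σ(b_i/K_i) = 24.47 / 3.138e+06 = 7.797e-06 m/day.
Q = K_eq · A · (Δh/L) = 7.797e-06 × 208 × (11.0/24.47) = 0.0007291 m³/day.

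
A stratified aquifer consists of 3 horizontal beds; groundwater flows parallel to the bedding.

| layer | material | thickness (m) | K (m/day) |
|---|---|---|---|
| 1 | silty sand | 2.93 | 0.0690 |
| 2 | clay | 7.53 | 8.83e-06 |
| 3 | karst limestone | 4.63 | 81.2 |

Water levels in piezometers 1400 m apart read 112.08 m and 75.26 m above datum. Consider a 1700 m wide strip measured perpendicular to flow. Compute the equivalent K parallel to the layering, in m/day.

Flow is parallel to layering, so each bed carries its own Darcy discharge and the transmissivities add.
Σ(K_i·b_i) = 0.0690×2.93 + 8.83e-06×7.53 + 81.2×4.63 = 376.2 m²/day.
Total thickness b = 15.09 m, so K_eq = Σ(K_i·b_i)/b = 24.93 m/day.

24.9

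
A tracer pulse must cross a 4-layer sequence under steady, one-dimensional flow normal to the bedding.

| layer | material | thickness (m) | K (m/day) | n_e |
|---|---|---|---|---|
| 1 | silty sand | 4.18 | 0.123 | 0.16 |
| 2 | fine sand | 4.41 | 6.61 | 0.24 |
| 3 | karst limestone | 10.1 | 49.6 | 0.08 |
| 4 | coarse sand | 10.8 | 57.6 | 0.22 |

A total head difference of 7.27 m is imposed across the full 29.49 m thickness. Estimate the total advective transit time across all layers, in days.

With flow normal to the layers, continuity requires the same specific discharge q through every layer.
Σ(b_i/K_i) = 4.18/0.123 + 4.41/6.61 + 10.1/49.6 + 10.8/57.6 = 35.04 d.
q = Δh / Σ(b_i/K_i) = 7.27 / 35.04 = 0.2075 m/day.
In each layer the seepage velocity is v_i = q/n_i, so the layer transit time is t_i = b_i·n_i / q:
  layer 1 (silty sand): t_1 = 4.18 × 0.16 / 0.2075 = 3.224 d
  layer 2 (fine sand): t_2 = 4.41 × 0.24 / 0.2075 = 5.102 d
  layer 3 (karst limestone): t_3 = 10.1 × 0.08 / 0.2075 = 3.895 d
  layer 4 (coarse sand): t_4 = 10.8 × 0.22 / 0.2075 = 11.45 d
Total t = Σ t_i = 23.67 days.

23.7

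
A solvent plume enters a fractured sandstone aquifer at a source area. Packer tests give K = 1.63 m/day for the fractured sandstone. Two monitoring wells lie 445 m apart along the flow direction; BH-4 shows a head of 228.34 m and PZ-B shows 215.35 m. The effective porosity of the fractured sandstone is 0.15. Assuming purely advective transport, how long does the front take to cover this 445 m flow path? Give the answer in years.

Hydraulic gradient i = (228.34 − 215.35) / 445 = 12.99 / 445 = 0.02919.
Darcy flux q = K · i = 1.630 × 0.02919 = 0.04758 m/day.
Seepage velocity v = q / n_e = 0.04758 / 0.15 = 0.3172 m/day.
Travel time t = L / v = 445 / 0.3172 = 1403 days = 3.841 years.

3.84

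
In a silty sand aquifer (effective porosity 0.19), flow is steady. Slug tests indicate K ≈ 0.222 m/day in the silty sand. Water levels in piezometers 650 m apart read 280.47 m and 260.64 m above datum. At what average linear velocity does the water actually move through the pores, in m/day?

0.0356

Hydraulic gradient i = (280.47 − 260.64) / 650 = 19.83 / 650 = 0.03051.
Darcy flux q = K · i = 0.2220 × 0.03051 = 0.006773 m/day.
Seepage velocity v = q / n_e = 0.006773 / 0.19 = 0.03565 m/day.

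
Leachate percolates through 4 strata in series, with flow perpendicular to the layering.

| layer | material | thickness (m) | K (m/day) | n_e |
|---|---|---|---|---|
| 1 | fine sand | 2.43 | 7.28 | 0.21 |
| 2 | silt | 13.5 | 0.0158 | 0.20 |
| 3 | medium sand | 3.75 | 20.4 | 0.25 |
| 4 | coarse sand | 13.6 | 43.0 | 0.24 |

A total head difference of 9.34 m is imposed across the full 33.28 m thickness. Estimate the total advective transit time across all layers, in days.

With flow normal to the layers, continuity requires the same specific discharge q through every layer.
Σ(b_i/K_i) = 2.43/7.28 + 13.5/0.0158 + 3.75/20.4 + 13.6/43.0 = 855.3 d.
q = Δh / Σ(b_i/K_i) = 9.34 / 855.3 = 0.01092 m/day.
In each layer the seepage velocity is v_i = q/n_i, so the layer transit time is t_i = b_i·n_i / q:
  layer 1 (fine sand): t_1 = 2.43 × 0.21 / 0.01092 = 46.73 d
  layer 2 (silt): t_2 = 13.5 × 0.20 / 0.01092 = 247.2 d
  layer 3 (medium sand): t_3 = 3.75 × 0.25 / 0.01092 = 85.85 d
  layer 4 (coarse sand): t_4 = 13.6 × 0.24 / 0.01092 = 298.9 d
Total t = Σ t_i = 678.7 days.

679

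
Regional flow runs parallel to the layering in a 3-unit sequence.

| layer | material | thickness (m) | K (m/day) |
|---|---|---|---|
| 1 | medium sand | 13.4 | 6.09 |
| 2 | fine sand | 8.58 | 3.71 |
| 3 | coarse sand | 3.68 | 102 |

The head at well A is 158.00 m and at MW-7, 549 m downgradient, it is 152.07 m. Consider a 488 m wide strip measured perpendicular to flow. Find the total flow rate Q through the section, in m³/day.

2580

Flow is parallel to layering, so each bed carries its own Darcy discharge and the transmissivities add.
Σ(K_i·b_i) = 6.09×13.4 + 3.71×8.58 + 102×3.68 = 488.8 m²/day.
Hydraulic gradient i = (158.00 − 152.07) / 549 = 5.93 / 549 = 0.01080.
Q = Σ(K_i·b_i) · W · i = 488.8 × 488 × 0.01080 = 2577 m³/day.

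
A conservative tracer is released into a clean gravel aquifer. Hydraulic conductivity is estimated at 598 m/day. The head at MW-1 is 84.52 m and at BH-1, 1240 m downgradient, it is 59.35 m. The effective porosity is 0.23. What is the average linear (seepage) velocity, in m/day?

52.8

Hydraulic gradient i = (84.52 − 59.35) / 1240 = 25.17 / 1240 = 0.02030.
Darcy flux q = K · i = 598.0 × 0.02030 = 12.14 m/day.
Seepage velocity v = q / n_e = 12.14 / 0.23 = 52.78 m/day.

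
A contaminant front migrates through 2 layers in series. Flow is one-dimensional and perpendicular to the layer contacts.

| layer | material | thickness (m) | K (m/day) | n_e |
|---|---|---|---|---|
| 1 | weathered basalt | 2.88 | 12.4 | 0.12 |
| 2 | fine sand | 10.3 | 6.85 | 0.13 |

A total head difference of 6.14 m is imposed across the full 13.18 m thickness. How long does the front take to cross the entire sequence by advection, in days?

With flow normal to the layers, continuity requires the same specific discharge q through every layer.
Σ(b_i/K_i) = 2.88/12.4 + 10.3/6.85 = 1.736 d.
q = Δh / Σ(b_i/K_i) = 6.14 / 1.736 = 3.537 m/day.
In each layer the seepage velocity is v_i = q/n_i, so the layer transit time is t_i = b_i·n_i / q:
  layer 1 (weathered basalt): t_1 = 2.88 × 0.12 / 3.537 = 0.09771 d
  layer 2 (fine sand): t_2 = 10.3 × 0.13 / 3.537 = 0.3786 d
Total t = Σ t_i = 0.4763 days.

0.476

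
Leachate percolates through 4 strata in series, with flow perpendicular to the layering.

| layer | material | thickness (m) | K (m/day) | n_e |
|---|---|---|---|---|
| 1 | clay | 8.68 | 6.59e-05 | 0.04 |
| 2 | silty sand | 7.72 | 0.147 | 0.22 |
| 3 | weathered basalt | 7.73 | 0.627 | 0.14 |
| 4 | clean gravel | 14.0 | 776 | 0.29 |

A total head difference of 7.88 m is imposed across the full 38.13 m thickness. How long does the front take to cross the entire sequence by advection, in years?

329

With flow normal to the layers, continuity requires the same specific discharge q through every layer.
Σ(b_i/K_i) = 8.68/6.59e-05 + 7.72/0.147 + 7.73/0.627 + 14.0/776 = 1.318e+05 d.
q = Δh / Σ(b_i/K_i) = 7.88 / 1.318e+05 = 5.980e-05 m/day.
In each layer the seepage velocity is v_i = q/n_i, so the layer transit time is t_i = b_i·n_i / q:
  layer 1 (clay): t_1 = 8.68 × 0.04 / 5.980e-05 = 5806 d
  layer 2 (silty sand): t_2 = 7.72 × 0.22 / 5.980e-05 = 28403 d
  layer 3 (weathered basalt): t_3 = 7.73 × 0.14 / 5.980e-05 = 18098 d
  layer 4 (clean gravel): t_4 = 14.0 × 0.29 / 5.980e-05 = 67897 d
Total t = Σ t_i = 1.202e+05 days = 329.1 years.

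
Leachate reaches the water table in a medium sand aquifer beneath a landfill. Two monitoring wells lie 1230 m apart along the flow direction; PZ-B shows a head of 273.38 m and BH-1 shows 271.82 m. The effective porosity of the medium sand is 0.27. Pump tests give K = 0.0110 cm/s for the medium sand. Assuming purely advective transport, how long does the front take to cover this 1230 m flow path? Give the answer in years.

75.4

Convert K: 0.0110 cm/s × 864 = 9.504 m/day.
Hydraulic gradient i = (273.38 − 271.82) / 1230 = 1.56 / 1230 = 0.001268.
Darcy flux q = K · i = 9.504 × 0.001268 = 0.01205 m/day.
Seepage velocity v = q / n_e = 0.01205 / 0.27 = 0.04464 m/day.
Travel time t = L / v = 1230 / 0.04464 = 27551 days = 75.43 years.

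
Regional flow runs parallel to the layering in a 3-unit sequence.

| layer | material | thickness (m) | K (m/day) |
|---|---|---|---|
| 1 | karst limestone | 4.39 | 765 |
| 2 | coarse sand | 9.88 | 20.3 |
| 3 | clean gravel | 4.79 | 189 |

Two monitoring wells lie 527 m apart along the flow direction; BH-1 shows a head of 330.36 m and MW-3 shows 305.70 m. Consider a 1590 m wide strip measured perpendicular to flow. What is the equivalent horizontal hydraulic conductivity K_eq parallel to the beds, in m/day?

234

Flow is parallel to layering, so each bed carries its own Darcy discharge and the transmissivities add.
Σ(K_i·b_i) = 765×4.39 + 20.3×9.88 + 189×4.79 = 4464 m²/day.
Total thickness b = 19.06 m, so K_eq = Σ(K_i·b_i)/b = 234.2 m/day.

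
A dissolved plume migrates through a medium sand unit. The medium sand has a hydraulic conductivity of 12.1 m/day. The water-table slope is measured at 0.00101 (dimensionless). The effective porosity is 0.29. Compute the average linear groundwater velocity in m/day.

0.0421

Hydraulic gradient i = 0.00101.
Darcy flux q = K · i = 12.10 × 0.001010 = 0.01222 m/day.
Seepage velocity v = q / n_e = 0.01222 / 0.29 = 0.04214 m/day.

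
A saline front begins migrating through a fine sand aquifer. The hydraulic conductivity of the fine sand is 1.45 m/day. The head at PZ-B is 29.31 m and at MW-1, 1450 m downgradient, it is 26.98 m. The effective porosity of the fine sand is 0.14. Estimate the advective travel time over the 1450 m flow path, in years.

239

Hydraulic gradient i = (29.31 − 26.98) / 1450 = 2.33 / 1450 = 0.001607.
Darcy flux q = K · i = 1.450 × 0.001607 = 0.002330 m/day.
Seepage velocity v = q / n_e = 0.002330 / 0.14 = 0.01664 m/day.
Travel time t = L / v = 1450 / 0.01664 = 87124 days = 238.5 years.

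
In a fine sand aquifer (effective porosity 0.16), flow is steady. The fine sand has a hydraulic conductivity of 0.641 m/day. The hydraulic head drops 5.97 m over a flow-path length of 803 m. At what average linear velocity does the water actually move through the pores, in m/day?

0.0298

Hydraulic gradient i = Δh / L = 5.97 / 803 = 0.007435.
Darcy flux q = K · i = 0.6410 × 0.007435 = 0.004766 m/day.
Seepage velocity v = q / n_e = 0.004766 / 0.16 = 0.02978 m/day.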